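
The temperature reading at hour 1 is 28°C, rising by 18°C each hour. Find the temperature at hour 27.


aₙ = a₁ + (n-1)d
= 28 + (27-1)×18
= 28 + 468
= 496

a_27 = 496


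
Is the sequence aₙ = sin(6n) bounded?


For all n, -1 ≤ sin(6n) ≤ 1, so -1 ≤ sin(6n) ≤ 1
Lower bound: -1, Upper bound: 1
The sequence IS bounded

Bounded (-1 ≤ aₙ ≤ 1)


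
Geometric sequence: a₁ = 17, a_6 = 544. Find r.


r^(n-1) = aₙ/a₁
r^5 = 544/17 = 32
r = 32^(1/5)
= 2

r = 2


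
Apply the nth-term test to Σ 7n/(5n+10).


lim(n→∞) 7n/(5n+10) = 7/5 = 7/5  (divide numerator and denominator by n)
lim aₙ = 7/5 ≠ 0 → series DIVERGES

Diverges (lim aₙ = 7/5 ≠ 0)


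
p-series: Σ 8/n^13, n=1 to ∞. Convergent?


p-series test: Σ c/n^p converges if p > 1, diverges if p ≤ 1 (constant c > 0 doesn't affect convergence).
p = 13
13 > 1 → CONVERGES

Converges (p = 13 > 1)


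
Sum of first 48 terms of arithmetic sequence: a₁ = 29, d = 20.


aₙ = 29 + (48-1)×20 = 969
Sₙ = n(a₁+aₙ)/2 = 48×(29+969)/2
= 48×998/2 = 23952

S_48 = 23952


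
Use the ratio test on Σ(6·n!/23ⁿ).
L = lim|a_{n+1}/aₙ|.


aₙ = 6·n!/23^n
a_{n+1}/aₙ = (n+1)!/23^(n+1) × 23^n/n!  (constant 6 cancels)
= (n+1)/23
L = lim(n→∞) (n+1)/23 = ∞
L > 1 → series DIVERGES

Diverges (ratio test: L = ∞ > 1)


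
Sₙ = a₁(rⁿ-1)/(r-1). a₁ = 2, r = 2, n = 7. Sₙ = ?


Sₙ = 2×(2^7 - 1)/(2 - 1)
= 2×(128 - 1)/1
= 2×127/1
= 254

S_7 = 254


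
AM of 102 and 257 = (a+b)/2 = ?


AM = (102 + 257)/2 = 359/2 = 179.5

AM = 179.5


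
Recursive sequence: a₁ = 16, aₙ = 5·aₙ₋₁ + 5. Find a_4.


Computing step by step:
a_1 = 16
a_2 = 85
a_3 = 430
a_4 = 2155


a_4 = 2155


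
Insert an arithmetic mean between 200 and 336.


AM = (200 + 336)/2 = 536/2 = 268

AM = 268


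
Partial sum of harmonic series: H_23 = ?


H_23 = 1/1 + 1/2 + 1/3 + ... + 1/23
= 444316699/118982864
≈ 3.7343

H_23 = 444316699/118982864 ≈ 3.7343


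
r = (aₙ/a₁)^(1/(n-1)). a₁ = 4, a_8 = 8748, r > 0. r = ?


r^(n-1) = aₙ/a₁
r^7 = 8748/4 = 2187
r = 2187^(1/7)
= 3

r = 3


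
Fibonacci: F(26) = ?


Fibonacci sequence: 1, 1, 2, 3, 5, 8, 13, 21, 34, 55, 89, ...
F(26) = 121393

F(26) = 121393


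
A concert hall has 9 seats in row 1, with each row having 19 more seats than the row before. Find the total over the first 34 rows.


aₙ = 9 + (34-1)×19 = 636
Sₙ = n(a₁+aₙ)/2 = 34×(9+636)/2
= 34×645/2 = 10965

S_34 = 10965


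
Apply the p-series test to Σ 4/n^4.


p-series test: Σ c/n^p converges if p > 1, diverges if p ≤ 1 (constant c > 0 doesn't affect convergence).
p = 4
4 > 1 → CONVERGES

Converges (p = 4 > 1)


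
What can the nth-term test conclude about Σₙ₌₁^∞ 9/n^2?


lim(n→∞) 9/n^2 = 0
lim aₙ = 0 → nth-term test is INCONCLUSIVE
(Need other tests; this is actually a convergent p-series with p=2 > 1)

Inconclusive (lim aₙ = 0; need another test)


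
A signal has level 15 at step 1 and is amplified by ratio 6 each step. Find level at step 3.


aₙ = a₁·r^(n-1)
= 15×6^2
= 15×36
= 540

a_3 = 540


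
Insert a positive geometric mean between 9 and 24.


GM = √(9×24) = √216 = 14.6969

GM = 14.6969


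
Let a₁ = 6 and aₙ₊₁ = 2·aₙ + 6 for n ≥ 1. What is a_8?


Computing step by step:
a_1 = 6
a_2 = 18
a_3 = 42
a_4 = 90
a_5 = 186
a_6 = 378
a_7 = 762
a_8 = 1530


a_8 = 1530


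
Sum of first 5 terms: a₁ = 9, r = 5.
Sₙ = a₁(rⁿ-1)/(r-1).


Sₙ = 9×(5^5 - 1)/(5 - 1)
= 9×(3125 - 1)/4
= 9×3124/4
= 7029

S_5 = 7029


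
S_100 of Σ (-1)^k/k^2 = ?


S = -1 + 1/4 - 1/9 + 1/16 - 1/25 + 1/36 - 1/49 + 1/64 ± ...
= -0.8224
(Full series converges to -π²/12 ≈ -0.8225)

S_100 = -0.8224


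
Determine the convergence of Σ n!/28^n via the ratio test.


aₙ = n!/28^n
a_{n+1}/aₙ = (n+1)!/28^(n+1) × 28^n/n!
= (n+1)/28
L = lim(n→∞) (n+1)/28 = ∞
L > 1 → series DIVERGES

Diverges (ratio test: L = ∞ > 1)


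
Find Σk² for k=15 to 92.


Σₖ₌15^92 k² = Σₖ₌₁^92 k² − Σₖ₌₁^14 k²
= 92·93·185/6 − 14·15·29/6
= 263810 − 1015 = 262795

Σk² = 262795


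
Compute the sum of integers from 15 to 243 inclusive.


Σₖ₌15^243 k = Σₖ₌₁^243 k − Σₖ₌₁^14 k
= 243·244/2 − 14·15/2
= 29646 − 105 = 29541

Σk = 29541


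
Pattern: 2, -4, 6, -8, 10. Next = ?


Pattern: alternating sign, magnitude arithmetic (d=2)
Terms: 2, -4, 6, -8, 10
Next term = -12

Next term = -12


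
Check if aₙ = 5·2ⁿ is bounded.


aₙ = 5·2ⁿ → as n→∞, aₙ→∞ (since base 2 > 1)
No finite upper bound exists
The sequence is UNBOUNDED

Unbounded (aₙ → ∞ as n → ∞)


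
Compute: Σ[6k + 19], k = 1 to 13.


Σ(6k+19) = 6·Σk + 19·n
= 6·91 + 19·13
= 546 + 247 = 793

Σ = 793


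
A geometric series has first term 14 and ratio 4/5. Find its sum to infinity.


S∞ = a₁/(1-r) = 14/(1 - 4/5)
= 14/(1/5)
= 70

S∞ = 70


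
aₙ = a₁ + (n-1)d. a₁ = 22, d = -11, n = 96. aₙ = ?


aₙ = a₁ + (n-1)d
= 22 + (96-1)×-11
= 22 - 1045
= -1023

a_96 = -1023


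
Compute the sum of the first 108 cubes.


n(n+1)/2 = 108×109/2 = 5886
Σk³ = 5886² = 34644996

Σk³ = 34644996


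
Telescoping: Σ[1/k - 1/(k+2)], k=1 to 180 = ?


Telescoping with gap 2: two head and two tail terms survive.
= (1 + 1/2) - (1/181 + 1/182)
= 3/2 - 1/181 - 1/182 = 24525/16471

Sum = 24525/16471


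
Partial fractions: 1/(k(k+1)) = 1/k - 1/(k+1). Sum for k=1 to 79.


1/(k(k+1)) = 1/k - 1/(k+1) (partial fractions)
Telescoping: Σ = 1 - 1/80 = 79/80

Sum = 79/80


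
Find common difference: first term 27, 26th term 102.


d = (aₙ - a₁)/(n-1)
= (102 - 27)/(26-1)
= 75/25 = 3

d = 3


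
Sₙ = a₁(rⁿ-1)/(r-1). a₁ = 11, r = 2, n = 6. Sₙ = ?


Sₙ = 11×(2^6 - 1)/(2 - 1)
= 11×(64 - 1)/1
= 11×63/1
= 693

S_6 = 693


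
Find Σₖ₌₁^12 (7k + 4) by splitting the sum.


Σ(7k+4) = 7·Σk + 4·n
= 7·78 + 4·12
= 546 + 48 = 594

Σ = 594


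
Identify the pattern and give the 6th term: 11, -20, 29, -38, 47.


Pattern: alternating sign, magnitude arithmetic (d=9)
Terms: 11, -20, 29, -38, 47
Next term = -56

Next term = -56


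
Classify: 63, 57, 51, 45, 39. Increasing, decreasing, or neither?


Differences: -6, -6, -6, -6
All differences < 0 → strictly DECREASING

Monotonically decreasing


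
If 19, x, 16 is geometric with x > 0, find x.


GM = √(19×16) = √304 = 17.4356

GM = 17.4356


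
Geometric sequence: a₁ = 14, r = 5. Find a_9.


aₙ = a₁·r^(n-1)
= 14×5^8
= 14×390625
= 5468750

a_9 = 5468750


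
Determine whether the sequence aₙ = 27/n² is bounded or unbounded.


a₁ = 27, a₂ = 27/4, a₃ = 27/9, ...
0 < aₙ ≤ 27 for all n ≥ 1
The sequence IS bounded

Bounded (0 < aₙ ≤ 27)


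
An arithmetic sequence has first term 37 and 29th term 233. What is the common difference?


d = (aₙ - a₁)/(n-1)
= (233 - 37)/(29-1)
= 196/28 = 7

d = 7


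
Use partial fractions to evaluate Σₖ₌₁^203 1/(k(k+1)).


1/(k(k+1)) = 1/k - 1/(k+1) (partial fractions)
Telescoping: Σ = 1 - 1/204 = 203/204

Sum = 203/204


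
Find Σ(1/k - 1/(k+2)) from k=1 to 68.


Telescoping with gap 2: two head and two tail terms survive.
= (1 + 1/2) - (1/69 + 1/70)
= 3/2 - 1/69 - 1/70 = 3553/2415

Sum = 3553/2415


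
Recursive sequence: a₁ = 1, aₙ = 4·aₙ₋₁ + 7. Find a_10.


Computing step by step:
a_1 = 1
a_2 = 11
a_3 = 51
a_4 = 211
a_5 = 851
a_6 = 3411
a_7 = 13651
a_8 = 54611
a_9 = 218451
a_10 = 873811


a_10 = 873811


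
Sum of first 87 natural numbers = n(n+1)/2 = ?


n(n+1)/2 = 87×88/2 = 7656/2 = 3828

Σk = 3828


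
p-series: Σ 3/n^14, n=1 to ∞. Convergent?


p-series test: Σ c/n^p converges if p > 1, diverges if p ≤ 1 (constant c > 0 doesn't affect convergence).
p = 14
14 > 1 → CONVERGES

Converges (p = 14 > 1)


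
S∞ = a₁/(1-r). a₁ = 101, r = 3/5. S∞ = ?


S∞ = a₁/(1-r) = 101/(1 - 3/5)
= 101/(2/5)
= 505/2

S∞ = 505/2


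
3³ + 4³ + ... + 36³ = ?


Σₖ₌3^36 k³ = [36·37/2]² − [2·3/2]²
= 443556 − 9 = 443547

Σk³ = 443547


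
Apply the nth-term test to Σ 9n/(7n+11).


lim(n→∞) 9n/(7n+11) = 9/7 = 9/7  (divide numerator and denominator by n)
lim aₙ = 9/7 ≠ 0 → series DIVERGES

Diverges (lim aₙ = 9/7 ≠ 0)


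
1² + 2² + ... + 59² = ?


n = 59
n(n+1)(2n+1)/6 = 59×60×119/6
= 421260/6 = 70210

Σk² = 70210


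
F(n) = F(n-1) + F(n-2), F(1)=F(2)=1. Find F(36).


Fibonacci sequence: 1, 1, 2, 3, 5, 8, 13, 21, 34, 55, 89, ...
F(36) = 14930352

F(36) = 14930352


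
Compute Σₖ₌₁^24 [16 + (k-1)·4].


aₙ = 16 + (24-1)×4 = 108
Sₙ = n(a₁+aₙ)/2 = 24×(16+108)/2
= 24×124/2 = 1488

S_24 = 1488


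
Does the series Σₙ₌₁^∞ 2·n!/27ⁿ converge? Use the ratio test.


aₙ = 2·n!/27^n
a_{n+1}/aₙ = (n+1)!/27^(n+1) × 27^n/n!  (constant 2 cancels)
= (n+1)/27
L = lim(n→∞) (n+1)/27 = ∞
L > 1 → series DIVERGES

Diverges (ratio test: L = ∞ > 1)


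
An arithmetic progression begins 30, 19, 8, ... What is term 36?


aₙ = a₁ + (n-1)d
= 30 + (36-1)×-11
= 30 - 385
= -355

a_36 = -355


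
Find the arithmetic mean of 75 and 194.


AM = (75 + 194)/2 = 269/2 = 134.5

AM = 134.5


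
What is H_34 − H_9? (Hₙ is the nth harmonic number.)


Σₖ₌10^34 1/k = 1/10 + 1/11 + 1/12 + ... + 1/34
= 16924644298729/13127595717600
≈ 1.2892

Sum = 16924644298729/13127595717600 ≈ 1.2892


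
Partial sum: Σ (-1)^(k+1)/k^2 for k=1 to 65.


S = 1 - 1/4 + 1/9 - 1/16 + 1/25 - 1/36 + 1/49 - 1/64 ± ...
= 0.8226
(Full series converges to +π²/12 ≈ +0.8225)

S_65 = 0.8226


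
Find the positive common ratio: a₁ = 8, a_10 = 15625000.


r^(n-1) = aₙ/a₁
r^9 = 15625000/8 = 1953125
r = 1953125^(1/9)
= 5

r = 5


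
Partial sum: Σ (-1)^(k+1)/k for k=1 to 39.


S = 1 - 1/2 + 1/3 - 1/4 + 1/5 - 1/6 + 1/7 - 1/8 ± ...
= 0.7058
(Full series converges to +ln(2) ≈ +0.6931)

S_39 = 0.7058


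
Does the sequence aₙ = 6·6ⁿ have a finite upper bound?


aₙ = 6·6ⁿ → as n→∞, aₙ→∞ (since base 6 > 1)
No finite upper bound exists
The sequence is UNBOUNDED

Unbounded (aₙ → ∞ as n → ∞)


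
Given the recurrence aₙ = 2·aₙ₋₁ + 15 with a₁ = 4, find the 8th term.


Computing step by step:
a_1 = 4
a_2 = 23
a_3 = 61
a_4 = 137
a_5 = 289
a_6 = 593
a_7 = 1201
a_8 = 2417


a_8 = 2417


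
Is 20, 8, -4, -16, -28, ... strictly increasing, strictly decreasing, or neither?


Differences: -12, -12, -12, -12
All differences < 0 → strictly DECREASING

Monotonically decreasing


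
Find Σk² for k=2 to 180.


Σₖ₌2^180 k² = Σₖ₌₁^180 k² − Σₖ₌₁^1 k²
= 180·181·361/6 − 1·2·3/6
= 1960230 − 1 = 1960229

Σk² = 1960229


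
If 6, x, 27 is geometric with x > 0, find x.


GM = √(6×27) = √162 = 12.7279

GM = 12.7279


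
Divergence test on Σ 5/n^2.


lim(n→∞) 5/n^2 = 0
lim aₙ = 0 → nth-term test is INCONCLUSIVE
(Need other tests; this is actually a convergent p-series with p=2 > 1)

Inconclusive (lim aₙ = 0; need another test)


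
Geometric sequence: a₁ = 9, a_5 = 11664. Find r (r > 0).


r^(n-1) = aₙ/a₁
r^4 = 11664/9 = 1296
r = 1296^(1/4)
= ±6; taking r > 0 gives r = 6

r = 6


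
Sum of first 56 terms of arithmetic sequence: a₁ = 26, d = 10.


aₙ = 26 + (56-1)×10 = 576
Sₙ = n(a₁+aₙ)/2 = 56×(26+576)/2
= 56×602/2 = 16856

S_56 = 16856


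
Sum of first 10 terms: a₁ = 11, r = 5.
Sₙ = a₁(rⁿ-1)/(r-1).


Sₙ = 11×(5^10 - 1)/(5 - 1)
= 11×(9765625 - 1)/4
= 11×9765624/4
= 26855466

S_10 = 26855466


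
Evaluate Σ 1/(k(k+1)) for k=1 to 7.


1/(k(k+1)) = 1/k - 1/(k+1) (partial fractions)
Telescoping: Σ = 1 - 1/8 = 7/8

Sum = 7/8


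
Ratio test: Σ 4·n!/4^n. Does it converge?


aₙ = 4·n!/4^n
a_{n+1}/aₙ = (n+1)!/4^(n+1) × 4^n/n!  (constant 4 cancels)
= (n+1)/4
L = lim(n→∞) (n+1)/4 = ∞
L > 1 → series DIVERGES

Diverges (ratio test: L = ∞ > 1)


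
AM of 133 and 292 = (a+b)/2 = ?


AM = (133 + 292)/2 = 425/2 = 212.5

AM = 212.5


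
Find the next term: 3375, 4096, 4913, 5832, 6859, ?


Pattern: perfect cubes: n³
Terms: 3375, 4096, 4913, 5832, 6859
Next term = 8000

Next term = 8000


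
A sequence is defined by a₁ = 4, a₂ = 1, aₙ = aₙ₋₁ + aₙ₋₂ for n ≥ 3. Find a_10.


Computing iteratively: 4, 1, 5, 6, 11, 17, 28, 45, 73, 118
a_10 = 118

a_10 = 118


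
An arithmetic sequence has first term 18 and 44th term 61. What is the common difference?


d = (aₙ - a₁)/(n-1)
= (61 - 18)/(44-1)
= 43/43 = 1

d = 1


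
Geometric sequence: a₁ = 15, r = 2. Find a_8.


aₙ = a₁·r^(n-1)
= 15×2^7
= 15×128
= 1920

a_8 = 1920


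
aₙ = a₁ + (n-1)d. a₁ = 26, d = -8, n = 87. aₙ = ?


aₙ = a₁ + (n-1)d
= 26 + (87-1)×-8
= 26 - 688
= -662

a_87 = -662


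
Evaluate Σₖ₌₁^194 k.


n(n+1)/2 = 194×195/2 = 37830/2 = 18915

Σk = 18915


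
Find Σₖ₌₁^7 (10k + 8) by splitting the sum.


Σ(10k+8) = 10·Σk + 8·n
= 10·28 + 8·7
= 280 + 56 = 336

Σ = 336


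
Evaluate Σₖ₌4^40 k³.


Σₖ₌4^40 k³ = [40·41/2]² − [3·4/2]²
= 672400 − 36 = 672364

Σk³ = 672364


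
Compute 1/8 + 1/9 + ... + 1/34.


Σₖ₌8^34 1/k = 1/8 + 1/9 + 1/10 + ... + 1/34
= 20024215509829/13127595717600
≈ 1.5254

Sum = 20024215509829/13127595717600 ≈ 1.5254


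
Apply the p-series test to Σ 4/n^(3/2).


p-series test: Σ c/n^p converges if p > 1, diverges if p ≤ 1 (constant c > 0 doesn't affect convergence).
p = 3/2
3/2 > 1 → CONVERGES

Converges (p = 3/2 > 1)


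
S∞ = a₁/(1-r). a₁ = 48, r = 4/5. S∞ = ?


S∞ = a₁/(1-r) = 48/(1 - 4/5)
= 48/(1/5)
= 240

S∞ = 240


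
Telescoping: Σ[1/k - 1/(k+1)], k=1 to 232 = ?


Telescoping: adjacent terms cancel.
= 1/1 - 1/233
= 1 - 1/233 = 232/233

Sum = 232/233


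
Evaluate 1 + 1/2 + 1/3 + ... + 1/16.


H_16 = 1/1 + 1/2 + 1/3 + ... + 1/16
= 2436559/720720
≈ 3.3807

H_16 = 2436559/720720 ≈ 3.3807


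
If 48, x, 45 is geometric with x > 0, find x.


GM = √(48×45) = √2160 = 46.4758

GM = 46.4758


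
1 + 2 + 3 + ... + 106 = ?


n(n+1)/2 = 106×107/2 = 11342/2 = 5671

Σk = 5671


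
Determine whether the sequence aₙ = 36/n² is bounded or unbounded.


a₁ = 36, a₂ = 36/4, a₃ = 36/9, ...
0 < aₙ ≤ 36 for all n ≥ 1
The sequence IS bounded

Bounded (0 < aₙ ≤ 36)


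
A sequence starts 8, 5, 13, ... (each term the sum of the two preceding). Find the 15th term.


Computing iteratively: 8, 5, 13, 18, 31, 49, 80, 129, 209, 338, 547, 885, ...
a_15 = 3749

a_15 = 3749


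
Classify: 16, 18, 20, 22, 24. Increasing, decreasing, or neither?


Differences: 2, 2, 2, 2
All differences > 0 → strictly INCREASING

Monotonically increasing


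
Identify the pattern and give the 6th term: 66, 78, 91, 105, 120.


Pattern: triangular numbers: n(n+1)/2
Terms: 66, 78, 91, 105, 120
Next term = 136

Next term = 136


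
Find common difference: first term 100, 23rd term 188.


d = (aₙ - a₁)/(n-1)
= (188 - 100)/(23-1)
= 88/22 = 4

d = 4


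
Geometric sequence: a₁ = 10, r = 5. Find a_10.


aₙ = a₁·r^(n-1)
= 10×5^9
= 10×1953125
= 19531250

a_10 = 19531250


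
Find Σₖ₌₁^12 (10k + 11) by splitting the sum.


Σ(10k+11) = 10·Σk + 11·n
= 10·78 + 11·12
= 780 + 132 = 912

Σ = 912


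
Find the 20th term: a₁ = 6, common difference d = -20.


aₙ = a₁ + (n-1)d
= 6 + (20-1)×-20
= 6 - 380
= -374

a_20 = -374


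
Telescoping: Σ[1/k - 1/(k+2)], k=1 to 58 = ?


Telescoping with gap 2: two head and two tail terms survive.
= (1 + 1/2) - (1/59 + 1/60)
= 3/2 - 1/59 - 1/60 = 5191/3540

Sum = 5191/3540


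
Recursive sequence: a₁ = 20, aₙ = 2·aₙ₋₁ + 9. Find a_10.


Computing step by step:
a_1 = 20
a_2 = 49
a_3 = 107
a_4 = 223
a_5 = 455
a_6 = 919
a_7 = 1847
a_8 = 3703
a_9 = 7415
a_10 = 14839


a_10 = 14839


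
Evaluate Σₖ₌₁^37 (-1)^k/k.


S = -1 + 1/2 - 1/3 + 1/4 - 1/5 + 1/6 - 1/7 + 1/8 ± ...
= -0.7065
(Full series converges to -ln(2) ≈ -0.6931)

S_37 = -0.7065


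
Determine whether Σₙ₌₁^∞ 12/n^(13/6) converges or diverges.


p-series test: Σ c/n^p converges if p > 1, diverges if p ≤ 1 (constant c > 0 doesn't affect convergence).
p = 13/6
13/6 > 1 → CONVERGES

Converges (p = 13/6 > 1)


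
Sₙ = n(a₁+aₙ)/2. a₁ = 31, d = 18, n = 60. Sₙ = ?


aₙ = 31 + (60-1)×18 = 1093
Sₙ = n(a₁+aₙ)/2 = 60×(31+1093)/2
= 60×1124/2 = 33720

S_60 = 33720


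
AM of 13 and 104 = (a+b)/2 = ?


AM = (13 + 104)/2 = 117/2 = 58.5

AM = 58.5


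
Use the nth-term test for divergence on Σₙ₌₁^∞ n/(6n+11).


lim(n→∞) n/(6n+11) = 1/6 = 1/6  (divide numerator and denominator by n)
lim aₙ = 1/6 ≠ 0 → series DIVERGES

Diverges (lim aₙ = 1/6 ≠ 0)


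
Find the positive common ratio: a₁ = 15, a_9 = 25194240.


r^(n-1) = aₙ/a₁
r^8 = 25194240/15 = 1679616
r = 1679616^(1/8)
= ±6; taking r > 0 gives r = 6

r = 6


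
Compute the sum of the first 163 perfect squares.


n = 163
n(n+1)(2n+1)/6 = 163×164×327/6
= 8741364/6 = 1456894

Σk² = 1456894


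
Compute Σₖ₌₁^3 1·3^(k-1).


Sₙ = 1×(3^3 - 1)/(3 - 1)
= 1×(27 - 1)/2
= 1×26/2
= 13

S_3 = 13


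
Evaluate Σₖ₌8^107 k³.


Σₖ₌8^107 k³ = [107·108/2]² − [7·8/2]²
= 33385284 − 784 = 33384500

Σk³ = 33384500


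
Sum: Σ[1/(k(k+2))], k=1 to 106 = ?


1/(k(k+2)) = (1/2)·(1/k - 1/(k+2)) (partial fractions)
Telescoping: Σ = (1/2)·(1 + 1/2 - 1/107 - 1/108) = 17119/23112

Sum = 17119/23112


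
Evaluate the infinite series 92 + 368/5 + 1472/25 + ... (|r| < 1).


S∞ = a₁/(1-r) = 92/(1 - 4/5)
= 92/(1/5)
= 460

S∞ = 460


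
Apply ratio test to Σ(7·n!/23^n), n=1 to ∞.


aₙ = 7·n!/23^n
a_{n+1}/aₙ = (n+1)!/23^(n+1) × 23^n/n!  (constant 7 cancels)
= (n+1)/23
L = lim(n→∞) (n+1)/23 = ∞
L > 1 → series DIVERGES

Diverges (ratio test: L = ∞ > 1)


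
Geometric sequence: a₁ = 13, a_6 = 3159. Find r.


r^(n-1) = aₙ/a₁
r^5 = 3159/13 = 243
r = 243^(1/5)
= 3

r = 3


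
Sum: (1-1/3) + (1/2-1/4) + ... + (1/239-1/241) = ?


Telescoping with gap 2: two head and two tail terms survive.
= (1 + 1/2) - (1/240 + 1/241)
= 3/2 - 1/240 - 1/241 = 86279/57840

Sum = 86279/57840


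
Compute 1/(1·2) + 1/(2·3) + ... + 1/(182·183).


1/(k(k+1)) = 1/k - 1/(k+1) (partial fractions)
Telescoping: Σ = 1 - 1/183 = 182/183

Sum = 182/183


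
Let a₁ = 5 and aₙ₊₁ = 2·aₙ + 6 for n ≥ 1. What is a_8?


Computing step by step:
a_1 = 5
a_2 = 16
a_3 = 38
a_4 = 82
a_5 = 170
a_6 = 346
a_7 = 698
a_8 = 1402


a_8 = 1402


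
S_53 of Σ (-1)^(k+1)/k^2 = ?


S = 1 - 1/4 + 1/9 - 1/16 + 1/25 - 1/36 + 1/49 - 1/64 ± ...
= 0.8226
(Full series converges to +π²/12 ≈ +0.8225)

S_53 = 0.8226


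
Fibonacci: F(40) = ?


Fibonacci sequence: 1, 1, 2, 3, 5, 8, 13, 21, 34, 55, 89, ...
F(40) = 102334155

F(40) = 102334155


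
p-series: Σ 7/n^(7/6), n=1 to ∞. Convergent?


p-series test: Σ c/n^p converges if p > 1, diverges if p ≤ 1 (constant c > 0 doesn't affect convergence).
p = 7/6
7/6 > 1 → CONVERGES

Converges (p = 7/6 > 1)


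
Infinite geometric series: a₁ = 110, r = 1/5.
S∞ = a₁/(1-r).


S∞ = a₁/(1-r) = 110/(1 - 1/5)
= 110/(4/5)
= 275/2

S∞ = 275/2


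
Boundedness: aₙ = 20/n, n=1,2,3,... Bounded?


a₁ = 20, a₂ = 20/2, a₃ = 20/3, ...
0 < aₙ ≤ 20 for all n ≥ 1
Lower bound: 0, Upper bound: 20
The sequence IS bounded

Bounded (0 < aₙ ≤ 20)


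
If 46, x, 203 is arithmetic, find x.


AM = (46 + 203)/2 = 249/2 = 124.5

AM = 124.5


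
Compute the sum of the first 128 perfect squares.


n = 128
n(n+1)(2n+1)/6 = 128×129×257/6
= 4243584/6 = 707264

Σk² = 707264


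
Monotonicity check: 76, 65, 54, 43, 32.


Differences: -11, -11, -11, -11
All differences < 0 → strictly DECREASING

Monotonically decreasing


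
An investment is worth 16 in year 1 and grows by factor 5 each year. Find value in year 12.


aₙ = a₁·r^(n-1)
= 16×5^11
= 16×48828125
= 781250000

a_12 = 781250000


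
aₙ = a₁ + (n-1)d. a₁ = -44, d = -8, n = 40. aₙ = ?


aₙ = a₁ + (n-1)d
= -44 + (40-1)×-8
= -44 - 312
= -356

a_40 = -356


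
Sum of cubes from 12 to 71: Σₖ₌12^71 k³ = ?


Σₖ₌12^71 k³ = [71·72/2]² − [11·12/2]²
= 6533136 − 4356 = 6528780

Σk³ = 6528780


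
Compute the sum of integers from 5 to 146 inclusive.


Σₖ₌5^146 k = Σₖ₌₁^146 k − Σₖ₌₁^4 k
= 146·147/2 − 4·5/2
= 10731 − 10 = 10721

Σk = 10721


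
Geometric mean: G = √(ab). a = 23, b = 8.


GM = √(23×8) = √184 = 13.5647

GM = 13.5647


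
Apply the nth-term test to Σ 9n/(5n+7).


lim(n→∞) 9n/(5n+7) = 9/5 = 9/5  (divide numerator and denominator by n)
lim aₙ = 9/5 ≠ 0 → series DIVERGES

Diverges (lim aₙ = 9/5 ≠ 0)


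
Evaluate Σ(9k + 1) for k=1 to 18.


Σ(9k+1) = 9·Σk + 1·n
= 9·171 + 1·18
= 1539 + 18 = 1557

Σ = 1557


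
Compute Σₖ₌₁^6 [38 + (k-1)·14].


aₙ = 38 + (6-1)×14 = 108
Sₙ = n(a₁+aₙ)/2 = 6×(38+108)/2
= 6×146/2 = 438

S_6 = 438


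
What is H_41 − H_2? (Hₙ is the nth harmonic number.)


Σₖ₌3^41 1/k = 1/3 + 1/4 + 1/5 + ... + 1/41
= 55819190615098733/19914562703599200
≈ 2.8029

Sum = 55819190615098733/19914562703599200 ≈ 2.8029


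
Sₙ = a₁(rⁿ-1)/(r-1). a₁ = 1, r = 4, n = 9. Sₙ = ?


Sₙ = 1×(4^9 - 1)/(4 - 1)
= 1×(262144 - 1)/3
= 1×262143/3
= 87381

S_9 = 87381


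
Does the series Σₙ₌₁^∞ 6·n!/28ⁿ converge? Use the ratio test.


aₙ = 6·n!/28^n
a_{n+1}/aₙ = (n+1)!/28^(n+1) × 28^n/n!  (constant 6 cancels)
= (n+1)/28
L = lim(n→∞) (n+1)/28 = ∞
L > 1 → series DIVERGES

Diverges (ratio test: L = ∞ > 1)


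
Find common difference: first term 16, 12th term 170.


d = (aₙ - a₁)/(n-1)
= (170 - 16)/(12-1)
= 154/11 = 14

d = 14


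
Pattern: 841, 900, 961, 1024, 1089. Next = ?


Pattern: perfect squares: n²
Terms: 841, 900, 961, 1024, 1089
Next term = 1156

Next term = 1156


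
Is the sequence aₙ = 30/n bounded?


a₁ = 30, a₂ = 30/2, a₃ = 30/3, ...
0 < aₙ ≤ 30 for all n ≥ 1
Lower bound: 0, Upper bound: 30
The sequence IS bounded

Bounded (0 < aₙ ≤ 30)


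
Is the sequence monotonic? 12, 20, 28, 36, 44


Differences: 8, 8, 8, 8
All differences > 0 → strictly INCREASING

Monotonically increasing


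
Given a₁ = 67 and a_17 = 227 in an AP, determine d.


d = (aₙ - a₁)/(n-1)
= (227 - 67)/(17-1)
= 160/16 = 10

d = 10


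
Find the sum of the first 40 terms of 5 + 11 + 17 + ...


aₙ = 5 + (40-1)×6 = 239
Sₙ = n(a₁+aₙ)/2 = 40×(5+239)/2
= 40×244/2 = 4880

S_40 = 4880


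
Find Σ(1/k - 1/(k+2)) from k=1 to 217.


Telescoping with gap 2: two head and two tail terms survive.
= (1 + 1/2) - (1/218 + 1/219)
= 3/2 - 1/218 - 1/219 = 35588/23871

Sum = 35588/23871


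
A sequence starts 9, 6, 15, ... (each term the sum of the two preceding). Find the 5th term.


Computing iteratively: 9, 6, 15, 21, 36
a_5 = 36

a_5 = 36


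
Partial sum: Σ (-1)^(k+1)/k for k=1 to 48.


S = 1 - 1/2 + 1/3 - 1/4 + 1/5 - 1/6 + 1/7 - 1/8 ± ...
= 0.6828
(Full series converges to +ln(2) ≈ +0.6931)

S_48 = 0.6828


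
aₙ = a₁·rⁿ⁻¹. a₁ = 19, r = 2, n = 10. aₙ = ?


aₙ = a₁·r^(n-1)
= 19×2^9
= 19×512
= 9728

a_10 = 9728


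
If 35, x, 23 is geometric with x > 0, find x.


GM = √(35×23) = √805 = 28.3725

GM = 28.3725


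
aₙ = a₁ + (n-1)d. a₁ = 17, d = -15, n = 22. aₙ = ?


aₙ = a₁ + (n-1)d
= 17 + (22-1)×-15
= 17 - 315
= -298

a_22 = -298


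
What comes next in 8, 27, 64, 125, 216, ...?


Pattern: perfect cubes: n³
Terms: 8, 27, 64, 125, 216
Next term = 343

Next term = 343


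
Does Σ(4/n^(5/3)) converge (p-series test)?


p-series test: Σ c/n^p converges if p > 1, diverges if p ≤ 1 (constant c > 0 doesn't affect convergence).
p = 5/3
5/3 > 1 → CONVERGES

Converges (p = 5/3 > 1)


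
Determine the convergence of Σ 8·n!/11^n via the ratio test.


aₙ = 8·n!/11^n
a_{n+1}/aₙ = (n+1)!/11^(n+1) × 11^n/n!  (constant 8 cancels)
= (n+1)/11
L = lim(n→∞) (n+1)/11 = ∞
L > 1 → series DIVERGES

Diverges (ratio test: L = ∞ > 1)


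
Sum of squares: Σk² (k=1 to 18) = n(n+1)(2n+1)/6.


n = 18
n(n+1)(2n+1)/6 = 18×19×37/6
= 12654/6 = 2109

Σk² = 2109


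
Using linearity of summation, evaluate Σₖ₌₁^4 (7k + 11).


Σ(7k+11) = 7·Σk + 11·n
= 7·10 + 11·4
= 70 + 44 = 114

Σ = 114


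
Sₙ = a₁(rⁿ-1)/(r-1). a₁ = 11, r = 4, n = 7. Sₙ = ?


Sₙ = 11×(4^7 - 1)/(4 - 1)
= 11×(16384 - 1)/3
= 11×16383/3
= 60071

S_7 = 60071


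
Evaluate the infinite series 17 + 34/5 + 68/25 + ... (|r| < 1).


S∞ = a₁/(1-r) = 17/(1 - 2/5)
= 17/(3/5)
= 85/3

S∞ = 85/3


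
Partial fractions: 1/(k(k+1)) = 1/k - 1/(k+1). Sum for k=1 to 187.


1/(k(k+1)) = 1/k - 1/(k+1) (partial fractions)
Telescoping: Σ = 1 - 1/188 = 187/188

Sum = 187/188


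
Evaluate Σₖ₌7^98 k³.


Σₖ₌7^98 k³ = [98·99/2]² − [6·7/2]²
= 23532201 − 441 = 23531760

Σk³ = 23531760


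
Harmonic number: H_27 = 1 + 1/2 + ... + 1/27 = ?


H_27 = 1/1 + 1/2 + 1/3 + ... + 1/27
= 312536252003/80313433200
≈ 3.8915

H_27 = 312536252003/80313433200 ≈ 3.8915


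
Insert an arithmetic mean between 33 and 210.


AM = (33 + 210)/2 = 243/2 = 121.5

AM = 121.5


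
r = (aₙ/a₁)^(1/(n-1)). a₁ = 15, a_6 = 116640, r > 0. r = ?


r^(n-1) = aₙ/a₁
r^5 = 116640/15 = 7776
r = 7776^(1/5)
= 6

r = 6


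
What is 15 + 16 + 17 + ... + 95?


Σₖ₌15^95 k = Σₖ₌₁^95 k − Σₖ₌₁^14 k
= 95·96/2 − 14·15/2
= 4560 − 105 = 4455

Σk = 4455


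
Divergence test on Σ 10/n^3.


lim(n→∞) 10/n^3 = 0
lim aₙ = 0 → nth-term test is INCONCLUSIVE
(Need other tests; this is actually a convergent p-series with p=3 > 1)

Inconclusive (lim aₙ = 0; need another test)


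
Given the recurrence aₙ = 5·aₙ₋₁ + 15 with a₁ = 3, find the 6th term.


Computing step by step:
a_1 = 3
a_2 = 30
a_3 = 165
a_4 = 840
a_5 = 4215
a_6 = 21090


a_6 = 21090


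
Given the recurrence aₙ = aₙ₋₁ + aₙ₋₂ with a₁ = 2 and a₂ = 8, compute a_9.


Computing iteratively: 2, 8, 10, 18, 28, 46, 74, 120, 194
a_9 = 194

a_9 = 194


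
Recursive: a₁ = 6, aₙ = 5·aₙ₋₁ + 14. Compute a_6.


Computing step by step:
a_1 = 6
a_2 = 44
a_3 = 234
a_4 = 1184
a_5 = 5934
a_6 = 29684


a_6 = 29684


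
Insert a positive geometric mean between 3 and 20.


GM = √(3×20) = √60 = 7.746

GM = 7.746


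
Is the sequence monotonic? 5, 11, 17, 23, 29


Differences: 6, 6, 6, 6
All differences > 0 → strictly INCREASING

Monotonically increasing


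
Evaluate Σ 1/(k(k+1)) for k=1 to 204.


1/(k(k+1)) = 1/k - 1/(k+1) (partial fractions)
Telescoping: Σ = 1 - 1/205 = 204/205

Sum = 204/205


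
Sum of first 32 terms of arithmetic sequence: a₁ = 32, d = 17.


aₙ = 32 + (32-1)×17 = 559
Sₙ = n(a₁+aₙ)/2 = 32×(32+559)/2
= 32×591/2 = 9456

S_32 = 9456


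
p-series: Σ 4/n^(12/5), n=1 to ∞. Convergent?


p-series test: Σ c/n^p converges if p > 1, diverges if p ≤ 1 (constant c > 0 doesn't affect convergence).
p = 12/5
12/5 > 1 → CONVERGES

Converges (p = 12/5 > 1)


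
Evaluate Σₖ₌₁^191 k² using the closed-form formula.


n = 191
n(n+1)(2n+1)/6 = 191×192×383/6
= 14045376/6 = 2340896

Σk² = 2340896


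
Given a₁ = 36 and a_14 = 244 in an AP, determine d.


d = (aₙ - a₁)/(n-1)
= (244 - 36)/(14-1)
= 208/13 = 16

d = 16


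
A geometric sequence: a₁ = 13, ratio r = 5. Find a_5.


aₙ = a₁·r^(n-1)
= 13×5^4
= 13×625
= 8125

a_5 = 8125


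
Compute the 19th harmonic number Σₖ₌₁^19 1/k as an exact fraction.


H_19 = 1/1 + 1/2 + 1/3 + ... + 1/19
= 275295799/77597520
≈ 3.5477

H_19 = 275295799/77597520 ≈ 3.5477


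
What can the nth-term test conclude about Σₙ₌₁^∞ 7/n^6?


lim(n→∞) 7/n^6 = 0
lim aₙ = 0 → nth-term test is INCONCLUSIVE
(Need other tests; this is actually a convergent p-series with p=6 > 1)

Inconclusive (lim aₙ = 0; need another test)


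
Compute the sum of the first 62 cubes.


n(n+1)/2 = 62×63/2 = 1953
Σk³ = 1953² = 3814209

Σk³ = 3814209


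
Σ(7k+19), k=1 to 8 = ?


Σ(7k+19) = 7·Σk + 19·n
= 7·36 + 19·8
= 252 + 152 = 404

Σ = 404


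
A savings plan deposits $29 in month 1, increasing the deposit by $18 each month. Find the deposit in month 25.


aₙ = a₁ + (n-1)d
= 29 + (25-1)×18
= 29 + 432
= 461

a_25 = 461


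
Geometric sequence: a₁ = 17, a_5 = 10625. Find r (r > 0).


r^(n-1) = aₙ/a₁
r^4 = 10625/17 = 625
r = 625^(1/4)
= ±5; taking r > 0 gives r = 5

r = 5


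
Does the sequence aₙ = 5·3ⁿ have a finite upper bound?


aₙ = 5·3ⁿ → as n→∞, aₙ→∞ (since base 3 > 1)
No finite upper bound exists
The sequence is UNBOUNDED

Unbounded (aₙ → ∞ as n → ∞)


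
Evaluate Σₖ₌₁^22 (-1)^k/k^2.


S = -1 + 1/4 - 1/9 + 1/16 - 1/25 + 1/36 - 1/49 + 1/64 ± ...
= -0.8215
(Full series converges to -π²/12 ≈ -0.8225)

S_22 = -0.8215


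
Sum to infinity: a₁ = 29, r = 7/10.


S∞ = a₁/(1-r) = 29/(1 - 7/10)
= 29/(3/10)
= 290/3

S∞ = 290/3


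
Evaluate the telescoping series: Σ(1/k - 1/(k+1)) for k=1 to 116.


Telescoping: adjacent terms cancel.
= 1/1 - 1/117
= 1 - 1/117 = 116/117

Sum = 116/117


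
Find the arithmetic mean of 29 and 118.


AM = (29 + 118)/2 = 147/2 = 73.5

AM = 73.5


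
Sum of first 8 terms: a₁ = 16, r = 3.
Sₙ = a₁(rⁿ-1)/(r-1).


Sₙ = 16×(3^8 - 1)/(3 - 1)
= 16×(6561 - 1)/2
= 16×6560/2
= 52480

S_8 = 52480


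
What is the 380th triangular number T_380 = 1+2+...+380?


n(n+1)/2 = 380×381/2 = 144780/2 = 72390

Σk = 72390


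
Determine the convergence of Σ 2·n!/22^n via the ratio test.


aₙ = 2·n!/22^n
a_{n+1}/aₙ = (n+1)!/22^(n+1) × 22^n/n!  (constant 2 cancels)
= (n+1)/22
L = lim(n→∞) (n+1)/22 = ∞
L > 1 → series DIVERGES

Diverges (ratio test: L = ∞ > 1)


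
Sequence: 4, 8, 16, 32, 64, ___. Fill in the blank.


Pattern: powers of 2: 2ⁿ
Terms: 4, 8, 16, 32, 64
Next term = 128

Next term = 128


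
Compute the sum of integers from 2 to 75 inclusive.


Σₖ₌2^75 k = Σₖ₌₁^75 k − Σₖ₌₁^1 k
= 75·76/2 − 1·2/2
= 2850 − 1 = 2849

Σk = 2849


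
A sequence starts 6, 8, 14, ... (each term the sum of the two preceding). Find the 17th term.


Computing iteratively: 6, 8, 14, 22, 36, 58, 94, 152, 246, 398, 644, 1042, ...
a_17 = 11556

a_17 = 11556


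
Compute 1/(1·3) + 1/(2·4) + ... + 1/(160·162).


1/(k(k+2)) = (1/2)·(1/k - 1/(k+2)) (partial fractions)
Telescoping: Σ = (1/2)·(1 + 1/2 - 1/161 - 1/162) = 9700/13041

Sum = 9700/13041


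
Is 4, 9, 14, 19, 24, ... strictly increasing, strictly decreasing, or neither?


Differences: 5, 5, 5, 5
All differences > 0 → strictly INCREASING

Monotonically increasing


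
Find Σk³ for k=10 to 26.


Σₖ₌10^26 k³ = [26·27/2]² − [9·10/2]²
= 123201 − 2025 = 121176

Σk³ = 121176


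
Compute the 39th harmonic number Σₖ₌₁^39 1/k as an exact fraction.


H_39 = 1/1 + 1/2 + 1/3 + ... + 1/39
= 2066035355155033/485721041551200
≈ 4.2535

H_39 = 2066035355155033/485721041551200 ≈ 4.2535


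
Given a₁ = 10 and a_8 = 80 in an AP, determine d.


d = (aₙ - a₁)/(n-1)
= (80 - 10)/(8-1)
= 70/7 = 10

d = 10


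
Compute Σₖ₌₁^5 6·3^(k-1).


Sₙ = 6×(3^5 - 1)/(3 - 1)
= 6×(243 - 1)/2
= 6×242/2
= 726

S_5 = 726


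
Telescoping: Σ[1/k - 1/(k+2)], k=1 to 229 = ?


Telescoping with gap 2: two head and two tail terms survive.
= (1 + 1/2) - (1/230 + 1/231)
= 3/2 - 1/230 - 1/231 = 39617/26565

Sum = 39617/26565


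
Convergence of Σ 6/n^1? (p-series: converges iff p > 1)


p-series test: Σ c/n^p converges if p > 1, diverges if p ≤ 1 (constant c > 0 doesn't affect convergence).
p = 1
1 ≤ 1 → DIVERGES

Diverges (p = 1 ≤ 1)


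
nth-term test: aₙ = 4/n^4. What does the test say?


lim(n→∞) 4/n^4 = 0
lim aₙ = 0 → nth-term test is INCONCLUSIVE
(Need other tests; this is actually a convergent p-series with p=4 > 1)

Inconclusive (lim aₙ = 0; need another test)


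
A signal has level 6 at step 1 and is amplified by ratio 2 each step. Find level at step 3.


aₙ = a₁·r^(n-1)
= 6×2^2
= 6×4
= 24

a_3 = 24


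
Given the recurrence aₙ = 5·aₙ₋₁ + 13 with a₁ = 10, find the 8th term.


Computing step by step:
a_1 = 10
a_2 = 63
a_3 = 328
a_4 = 1653
a_5 = 8278
a_6 = 41403
a_7 = 207028
a_8 = 1035153


a_8 = 1035153


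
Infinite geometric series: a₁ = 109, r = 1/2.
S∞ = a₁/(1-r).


S∞ = a₁/(1-r) = 109/(1 - 1/2)
= 109/(1/2)
= 218

S∞ = 218


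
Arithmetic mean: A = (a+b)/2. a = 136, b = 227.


AM = (136 + 227)/2 = 363/2 = 181.5

AM = 181.5


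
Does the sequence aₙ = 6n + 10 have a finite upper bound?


aₙ = 6n + 10 → as n→∞, aₙ→∞
No finite upper bound exists
The sequence is UNBOUNDED

Unbounded (aₙ → ∞ as n → ∞)


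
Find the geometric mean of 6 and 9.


GM = √(6×9) = √54 = 7.3485

GM = 7.3485


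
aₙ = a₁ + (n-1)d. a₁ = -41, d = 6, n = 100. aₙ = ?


aₙ = a₁ + (n-1)d
= -41 + (100-1)×6
= -41 + 594
= 553

a_100 = 553


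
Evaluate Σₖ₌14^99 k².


Σₖ₌14^99 k² = Σₖ₌₁^99 k² − Σₖ₌₁^13 k²
= 99·100·199/6 − 13·14·27/6
= 328350 − 819 = 327531

Σk² = 327531


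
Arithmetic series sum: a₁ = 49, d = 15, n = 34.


aₙ = 49 + (34-1)×15 = 544
Sₙ = n(a₁+aₙ)/2 = 34×(49+544)/2
= 34×593/2 = 10081

S_34 = 10081


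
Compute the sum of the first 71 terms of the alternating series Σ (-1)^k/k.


S = -1 + 1/2 - 1/3 + 1/4 - 1/5 + 1/6 - 1/7 + 1/8 ± ...
= -0.7001
(Full series converges to -ln(2) ≈ -0.6931)

S_71 = -0.7001


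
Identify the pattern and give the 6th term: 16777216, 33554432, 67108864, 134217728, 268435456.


Pattern: powers of 2: 2ⁿ
Terms: 16777216, 33554432, 67108864, 134217728, 268435456
Next term = 536870912

Next term = 536870912


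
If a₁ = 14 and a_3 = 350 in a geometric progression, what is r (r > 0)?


r^(n-1) = aₙ/a₁
r^2 = 350/14 = 25
r = 25^(1/2)
= ±5; taking r > 0 gives r = 5

r = 5


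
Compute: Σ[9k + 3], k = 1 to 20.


Σ(9k+3) = 9·Σk + 3·n
= 9·210 + 3·20
= 1890 + 60 = 1950

Σ = 1950


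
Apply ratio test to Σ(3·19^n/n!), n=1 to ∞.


aₙ = 3·19^n/n!
a_{n+1}/aₙ = 19^(n+1)/(n+1)! × n!/19^n  (constant 3 cancels)
= 19/(n+1)
L = lim(n→∞) 19/(n+1) = 0
L < 1 → series CONVERGES

Converges (ratio test: L = 0 < 1)


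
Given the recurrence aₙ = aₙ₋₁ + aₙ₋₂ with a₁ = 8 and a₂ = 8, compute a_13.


Computing iteratively: 8, 8, 16, 24, 40, 64, 104, 168, 272, 440, 712, 1152, ...
a_13 = 1864

a_13 = 1864


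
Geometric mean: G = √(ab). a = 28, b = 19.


GM = √(28×19) = √532 = 23.0651

GM = 23.0651


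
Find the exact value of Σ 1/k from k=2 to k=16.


Σₖ₌2^16 1/k = 1/2 + 1/3 + 1/4 + ... + 1/16
= 1715839/720720
≈ 2.3807

Sum = 1715839/720720 ≈ 2.3807


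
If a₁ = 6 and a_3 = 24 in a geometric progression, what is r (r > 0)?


r^(n-1) = aₙ/a₁
r^2 = 24/6 = 4
r = 4^(1/2)
= ±2; taking r > 0 gives r = 2

r = 2


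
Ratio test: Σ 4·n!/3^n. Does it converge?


aₙ = 4·n!/3^n
a_{n+1}/aₙ = (n+1)!/3^(n+1) × 3^n/n!  (constant 4 cancels)
= (n+1)/3
L = lim(n→∞) (n+1)/3 = ∞
L > 1 → series DIVERGES

Diverges (ratio test: L = ∞ > 1)


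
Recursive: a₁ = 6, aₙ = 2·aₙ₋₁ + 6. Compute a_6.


Computing step by step:
a_1 = 6
a_2 = 18
a_3 = 42
a_4 = 90
a_5 = 186
a_6 = 378


a_6 = 378


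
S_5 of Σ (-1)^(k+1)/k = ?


S = 1 - 1/2 + 1/3 - 1/4 + 1/5
= 0.7833
(Full series converges to +ln(2) ≈ +0.6931)

S_5 = 0.7833


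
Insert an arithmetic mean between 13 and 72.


AM = (13 + 72)/2 = 85/2 = 42.5

AM = 42.5


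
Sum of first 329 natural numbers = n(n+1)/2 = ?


n(n+1)/2 = 329×330/2 = 108570/2 = 54285

Σk = 54285


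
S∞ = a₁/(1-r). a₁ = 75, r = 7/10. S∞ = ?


S∞ = a₁/(1-r) = 75/(1 - 7/10)
= 75/(3/10)
= 250

S∞ = 250


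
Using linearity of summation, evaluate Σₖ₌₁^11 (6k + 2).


Σ(6k+2) = 6·Σk + 2·n
= 6·66 + 2·11
= 396 + 22 = 418

Σ = 418


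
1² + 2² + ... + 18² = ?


n = 18
n(n+1)(2n+1)/6 = 18×19×37/6
= 12654/6 = 2109

Σk² = 2109


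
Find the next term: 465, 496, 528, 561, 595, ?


Pattern: triangular numbers: n(n+1)/2
Terms: 465, 496, 528, 561, 595
Next term = 630

Next term = 630


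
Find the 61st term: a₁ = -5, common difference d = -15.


aₙ = a₁ + (n-1)d
= -5 + (61-1)×-15
= -5 - 900
= -905

a_61 = -905


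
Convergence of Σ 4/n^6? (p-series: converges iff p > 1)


p-series test: Σ c/n^p converges if p > 1, diverges if p ≤ 1 (constant c > 0 doesn't affect convergence).
p = 6
6 > 1 → CONVERGES

Converges (p = 6 > 1)


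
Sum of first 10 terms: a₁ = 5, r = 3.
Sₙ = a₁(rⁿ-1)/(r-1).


Sₙ = 5×(3^10 - 1)/(3 - 1)
= 5×(59049 - 1)/2
= 5×59048/2
= 147620

S_10 = 147620


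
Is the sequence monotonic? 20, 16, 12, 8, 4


Differences: -4, -4, -4, -4
All differences < 0 → strictly DECREASING

Monotonically decreasing


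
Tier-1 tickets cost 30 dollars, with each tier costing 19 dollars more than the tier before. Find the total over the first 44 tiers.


aₙ = 30 + (44-1)×19 = 847
Sₙ = n(a₁+aₙ)/2 = 44×(30+847)/2
= 44×877/2 = 19294

S_44 = 19294


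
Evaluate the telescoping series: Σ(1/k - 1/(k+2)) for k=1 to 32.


Telescoping with gap 2: two head and two tail terms survive.
= (1 + 1/2) - (1/33 + 1/34)
= 3/2 - 1/33 - 1/34 = 808/561

Sum = 808/561


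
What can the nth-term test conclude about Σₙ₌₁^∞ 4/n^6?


lim(n→∞) 4/n^6 = 0
lim aₙ = 0 → nth-term test is INCONCLUSIVE
(Need other tests; this is actually a convergent p-series with p=6 > 1)

Inconclusive (lim aₙ = 0; need another test)


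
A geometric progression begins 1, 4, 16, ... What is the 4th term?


aₙ = a₁·r^(n-1)
= 1×4^3
= 1×64
= 64

a_4 = 64


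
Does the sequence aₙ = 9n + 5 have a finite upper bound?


aₙ = 9n + 5 → as n→∞, aₙ→∞
No finite upper bound exists
The sequence is UNBOUNDED

Unbounded (aₙ → ∞ as n → ∞)


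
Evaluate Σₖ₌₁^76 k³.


n(n+1)/2 = 76×77/2 = 2926
Σk³ = 2926² = 8561476

Σk³ = 8561476


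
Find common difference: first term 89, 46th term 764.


d = (aₙ - a₁)/(n-1)
= (764 - 89)/(46-1)
= 675/45 = 15

d = 15


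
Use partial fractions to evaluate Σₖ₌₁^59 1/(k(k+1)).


1/(k(k+1)) = 1/k - 1/(k+1) (partial fractions)
Telescoping: Σ = 1 - 1/60 = 59/60

Sum = 59/60
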